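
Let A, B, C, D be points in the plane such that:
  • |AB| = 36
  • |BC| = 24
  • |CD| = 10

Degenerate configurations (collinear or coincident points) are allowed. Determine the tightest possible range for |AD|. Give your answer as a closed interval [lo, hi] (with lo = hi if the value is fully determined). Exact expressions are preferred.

|AB| ∈ {36}
|BC| ∈ {24}
|CD| ∈ {10}
|AC| ∈ [12, 60]
|BD| ∈ [14, 34]
|AD| ∈ [2, 70]

|AD| ∈ [2, 70]  (≈ [2.0000, 70.0000])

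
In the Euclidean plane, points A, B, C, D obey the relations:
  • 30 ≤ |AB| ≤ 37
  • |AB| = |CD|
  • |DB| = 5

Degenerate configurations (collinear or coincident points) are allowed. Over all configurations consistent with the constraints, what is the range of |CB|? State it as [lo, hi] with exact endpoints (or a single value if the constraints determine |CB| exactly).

|AB| ∈ [30, 37]
|BD| ∈ {5}
|CD| ∈ [30, 37]
|AD| ∈ [25, 42]
|BC| ∈ [25, 42]
|AC| ∈ [0, 79]

|CB| ∈ [25, 42]  (≈ [25.0000, 42.0000])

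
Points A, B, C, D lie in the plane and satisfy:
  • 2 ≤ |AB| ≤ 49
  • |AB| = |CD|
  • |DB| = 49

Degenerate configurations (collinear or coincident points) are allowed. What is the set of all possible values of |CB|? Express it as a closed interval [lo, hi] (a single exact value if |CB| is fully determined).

|AB| ∈ [2, 49]
|BD| ∈ {49}
|CD| ∈ [2, 49]
|AD| ∈ [0, 98]
|BC| ∈ [0, 98]
|AC| ∈ [0, 147]

|CB| ∈ [0, 98]  (≈ [0.0000, 98.0000])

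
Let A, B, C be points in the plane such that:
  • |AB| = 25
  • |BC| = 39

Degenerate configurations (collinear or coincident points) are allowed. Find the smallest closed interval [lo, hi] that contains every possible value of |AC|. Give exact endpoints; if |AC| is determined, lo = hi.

|AC| ∈ [14, 64]  (≈ [14.0000, 64.0000])

|AB| ∈ {25}
|BC| ∈ {39}
|AC| ∈ [14, 64]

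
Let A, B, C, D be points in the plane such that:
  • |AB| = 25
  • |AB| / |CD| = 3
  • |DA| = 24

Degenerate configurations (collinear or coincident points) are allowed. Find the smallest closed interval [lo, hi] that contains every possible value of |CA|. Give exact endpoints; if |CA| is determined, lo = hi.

|CA| ∈ [47/3, 97/3]  (≈ [15.6667, 32.3333])

|AB| ∈ {25}
|AD| ∈ {24}
|CD| ∈ {25/3}
|BD| ∈ [1, 49]
|AC| ∈ [47/3, 97/3]
|BC| ∈ [0, 172/3]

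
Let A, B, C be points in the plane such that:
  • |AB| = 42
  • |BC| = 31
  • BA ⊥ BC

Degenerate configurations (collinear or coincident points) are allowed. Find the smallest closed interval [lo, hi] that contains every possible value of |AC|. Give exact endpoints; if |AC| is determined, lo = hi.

|AB| ∈ {42}
|BC| ∈ {31}
|AC| ∈ {5·√(109)}

|AC| = 5·√(109)  (≈ 52.2015)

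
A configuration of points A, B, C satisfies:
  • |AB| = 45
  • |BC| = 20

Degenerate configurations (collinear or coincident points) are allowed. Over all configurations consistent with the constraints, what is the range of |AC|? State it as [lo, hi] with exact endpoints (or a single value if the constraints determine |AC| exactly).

|AB| ∈ {45}
|BC| ∈ {20}
|AC| ∈ [25, 65]

|AC| ∈ [25, 65]  (≈ [25.0000, 65.0000])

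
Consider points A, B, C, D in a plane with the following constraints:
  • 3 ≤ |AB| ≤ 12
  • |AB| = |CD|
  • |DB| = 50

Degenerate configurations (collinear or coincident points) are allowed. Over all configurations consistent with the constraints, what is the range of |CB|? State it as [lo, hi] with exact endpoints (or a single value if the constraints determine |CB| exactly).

|AB| ∈ [3, 12]
|BD| ∈ {50}
|CD| ∈ [3, 12]
|AD| ∈ [38, 62]
|BC| ∈ [38, 62]
|AC| ∈ [26, 74]

|CB| ∈ [38, 62]  (≈ [38.0000, 62.0000])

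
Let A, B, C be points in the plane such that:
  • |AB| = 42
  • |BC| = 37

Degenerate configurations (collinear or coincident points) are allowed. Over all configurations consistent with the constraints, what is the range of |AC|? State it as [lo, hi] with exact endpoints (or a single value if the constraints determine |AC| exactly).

|AB| ∈ {42}
|BC| ∈ {37}
|AC| ∈ [5, 79]

|AC| ∈ [5, 79]  (≈ [5.0000, 79.0000])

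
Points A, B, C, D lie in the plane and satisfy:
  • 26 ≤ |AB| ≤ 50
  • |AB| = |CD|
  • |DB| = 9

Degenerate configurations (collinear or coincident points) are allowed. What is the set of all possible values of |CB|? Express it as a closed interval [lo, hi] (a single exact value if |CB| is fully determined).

|CB| ∈ [17, 59]  (≈ [17.0000, 59.0000])

|AB| ∈ [26, 50]
|BD| ∈ {9}
|CD| ∈ [26, 50]
|AD| ∈ [17, 59]
|BC| ∈ [17, 59]
|AC| ∈ [0, 109]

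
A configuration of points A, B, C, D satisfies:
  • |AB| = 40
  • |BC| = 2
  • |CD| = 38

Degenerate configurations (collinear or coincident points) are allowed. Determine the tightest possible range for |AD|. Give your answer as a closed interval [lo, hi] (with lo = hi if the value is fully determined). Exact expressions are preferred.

|AB| ∈ {40}
|BC| ∈ {2}
|CD| ∈ {38}
|AC| ∈ [38, 42]
|BD| ∈ [36, 40]
|AD| ∈ [0, 80]

|AD| ∈ [0, 80]  (≈ [0.0000, 80.0000])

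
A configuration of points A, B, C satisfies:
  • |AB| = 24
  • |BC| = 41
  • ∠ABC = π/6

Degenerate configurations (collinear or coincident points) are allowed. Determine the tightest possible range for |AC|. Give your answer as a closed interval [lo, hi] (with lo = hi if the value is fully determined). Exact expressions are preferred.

|AC| = √(2257 - 984·√(3))  (≈ 23.5088)

|AB| ∈ {24}
|BC| ∈ {41}
|AC| ∈ {√(2257 - 984·√(3))}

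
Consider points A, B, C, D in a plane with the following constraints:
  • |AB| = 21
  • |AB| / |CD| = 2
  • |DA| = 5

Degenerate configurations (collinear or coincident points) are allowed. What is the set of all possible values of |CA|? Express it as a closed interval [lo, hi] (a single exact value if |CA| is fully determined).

|CA| ∈ [11/2, 31/2]  (≈ [5.5000, 15.5000])

|AB| ∈ {21}
|AD| ∈ {5}
|CD| ∈ {21/2}
|BD| ∈ [16, 26]
|AC| ∈ [11/2, 31/2]
|BC| ∈ [11/2, 73/2]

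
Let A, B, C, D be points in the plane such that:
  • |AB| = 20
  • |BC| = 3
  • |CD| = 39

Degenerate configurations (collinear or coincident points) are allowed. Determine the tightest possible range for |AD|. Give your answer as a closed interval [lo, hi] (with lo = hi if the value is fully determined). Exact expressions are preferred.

|AB| ∈ {20}
|BC| ∈ {3}
|CD| ∈ {39}
|AC| ∈ [17, 23]
|BD| ∈ [36, 42]
|AD| ∈ [16, 62]

|AD| ∈ [16, 62]  (≈ [16.0000, 62.0000])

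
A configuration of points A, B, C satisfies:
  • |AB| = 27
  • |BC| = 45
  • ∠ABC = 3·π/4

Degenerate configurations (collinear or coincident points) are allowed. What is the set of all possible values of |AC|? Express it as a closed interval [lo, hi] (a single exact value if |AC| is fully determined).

|AB| ∈ {27}
|BC| ∈ {45}
|AC| ∈ {9·√(15·√(2) + 34)}

|AC| = 9·√(15·√(2) + 34)  (≈ 66.8750)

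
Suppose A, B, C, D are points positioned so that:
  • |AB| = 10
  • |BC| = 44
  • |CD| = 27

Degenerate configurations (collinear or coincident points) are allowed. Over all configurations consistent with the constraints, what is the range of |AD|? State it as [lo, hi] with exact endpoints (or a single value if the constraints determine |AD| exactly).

|AB| ∈ {10}
|BC| ∈ {44}
|CD| ∈ {27}
|AC| ∈ [34, 54]
|BD| ∈ [17, 71]
|AD| ∈ [7, 81]

|AD| ∈ [7, 81]  (≈ [7.0000, 81.0000])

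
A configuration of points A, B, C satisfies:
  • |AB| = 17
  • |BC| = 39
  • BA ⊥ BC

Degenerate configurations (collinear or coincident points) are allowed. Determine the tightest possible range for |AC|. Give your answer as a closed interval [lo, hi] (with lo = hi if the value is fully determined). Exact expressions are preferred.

|AB| ∈ {17}
|BC| ∈ {39}
|AC| ∈ {√(1810)}

|AC| = √(1810)  (≈ 42.5441)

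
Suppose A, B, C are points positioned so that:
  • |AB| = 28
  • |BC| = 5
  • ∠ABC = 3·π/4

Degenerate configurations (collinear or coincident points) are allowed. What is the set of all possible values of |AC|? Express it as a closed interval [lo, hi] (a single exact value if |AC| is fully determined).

|AB| ∈ {28}
|BC| ∈ {5}
|AC| ∈ {√(140·√(2) + 809)}

|AC| = √(140·√(2) + 809)  (≈ 31.7331)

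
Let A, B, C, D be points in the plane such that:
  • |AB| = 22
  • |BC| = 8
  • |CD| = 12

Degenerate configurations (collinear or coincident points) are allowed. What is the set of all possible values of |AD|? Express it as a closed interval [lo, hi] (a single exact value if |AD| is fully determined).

|AD| ∈ [2, 42]  (≈ [2.0000, 42.0000])

|AB| ∈ {22}
|BC| ∈ {8}
|CD| ∈ {12}
|AC| ∈ [14, 30]
|BD| ∈ [4, 20]
|AD| ∈ [2, 42]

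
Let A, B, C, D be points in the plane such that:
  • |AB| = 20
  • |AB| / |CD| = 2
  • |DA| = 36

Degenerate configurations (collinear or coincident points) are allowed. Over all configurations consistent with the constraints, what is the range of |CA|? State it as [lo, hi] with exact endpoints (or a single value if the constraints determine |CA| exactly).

|CA| ∈ [26, 46]  (≈ [26.0000, 46.0000])

|AB| ∈ {20}
|AD| ∈ {36}
|CD| ∈ {10}
|BD| ∈ [16, 56]
|AC| ∈ [26, 46]
|BC| ∈ [6, 66]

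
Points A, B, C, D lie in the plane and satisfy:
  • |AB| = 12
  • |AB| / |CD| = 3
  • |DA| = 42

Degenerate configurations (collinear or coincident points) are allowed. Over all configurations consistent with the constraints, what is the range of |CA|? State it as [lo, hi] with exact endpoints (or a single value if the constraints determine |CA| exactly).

|AB| ∈ {12}
|AD| ∈ {42}
|CD| ∈ {4}
|BD| ∈ [30, 54]
|AC| ∈ [38, 46]
|BC| ∈ [26, 58]

|CA| ∈ [38, 46]  (≈ [38.0000, 46.0000])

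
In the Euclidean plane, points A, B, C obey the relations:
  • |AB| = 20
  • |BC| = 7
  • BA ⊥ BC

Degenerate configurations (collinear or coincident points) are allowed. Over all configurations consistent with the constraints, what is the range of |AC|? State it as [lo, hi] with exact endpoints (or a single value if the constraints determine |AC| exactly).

|AC| = √(449)  (≈ 21.1896)

|AB| ∈ {20}
|BC| ∈ {7}
|AC| ∈ {√(449)}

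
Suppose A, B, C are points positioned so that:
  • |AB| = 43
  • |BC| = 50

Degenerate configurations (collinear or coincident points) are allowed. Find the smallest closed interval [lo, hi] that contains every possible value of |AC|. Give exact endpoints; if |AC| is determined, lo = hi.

|AC| ∈ [7, 93]  (≈ [7.0000, 93.0000])

|AB| ∈ {43}
|BC| ∈ {50}
|AC| ∈ [7, 93]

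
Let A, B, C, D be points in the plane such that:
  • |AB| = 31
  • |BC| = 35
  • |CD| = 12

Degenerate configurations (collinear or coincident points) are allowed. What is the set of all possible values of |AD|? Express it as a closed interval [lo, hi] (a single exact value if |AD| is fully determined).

|AB| ∈ {31}
|BC| ∈ {35}
|CD| ∈ {12}
|AC| ∈ [4, 66]
|BD| ∈ [23, 47]
|AD| ∈ [0, 78]

|AD| ∈ [0, 78]  (≈ [0.0000, 78.0000])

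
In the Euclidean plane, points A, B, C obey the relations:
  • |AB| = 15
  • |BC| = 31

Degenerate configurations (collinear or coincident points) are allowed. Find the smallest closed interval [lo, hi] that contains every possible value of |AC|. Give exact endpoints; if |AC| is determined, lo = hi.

|AB| ∈ {15}
|BC| ∈ {31}
|AC| ∈ [16, 46]

|AC| ∈ [16, 46]  (≈ [16.0000, 46.0000])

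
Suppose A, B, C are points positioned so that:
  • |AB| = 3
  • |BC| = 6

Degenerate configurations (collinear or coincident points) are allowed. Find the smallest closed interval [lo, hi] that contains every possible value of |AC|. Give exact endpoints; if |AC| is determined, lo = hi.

|AB| ∈ {3}
|BC| ∈ {6}
|AC| ∈ [3, 9]

|AC| ∈ [3, 9]  (≈ [3.0000, 9.0000])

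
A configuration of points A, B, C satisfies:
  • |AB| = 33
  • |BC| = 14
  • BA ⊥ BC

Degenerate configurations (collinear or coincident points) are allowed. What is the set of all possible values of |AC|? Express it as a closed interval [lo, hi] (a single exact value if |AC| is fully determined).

|AB| ∈ {33}
|BC| ∈ {14}
|AC| ∈ {√(1285)}

|AC| = √(1285)  (≈ 35.8469)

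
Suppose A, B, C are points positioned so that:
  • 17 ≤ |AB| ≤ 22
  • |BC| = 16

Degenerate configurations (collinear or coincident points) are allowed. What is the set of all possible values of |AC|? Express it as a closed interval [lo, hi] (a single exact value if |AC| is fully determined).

|AC| ∈ [1, 38]  (≈ [1.0000, 38.0000])

|AB| ∈ [17, 22]
|BC| ∈ {16}
|AC| ∈ [1, 38]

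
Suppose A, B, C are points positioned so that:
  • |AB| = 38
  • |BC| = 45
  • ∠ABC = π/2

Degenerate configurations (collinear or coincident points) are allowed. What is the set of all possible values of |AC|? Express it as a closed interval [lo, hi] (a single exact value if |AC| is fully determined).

|AC| = √(3469)  (≈ 58.8982)

|AB| ∈ {38}
|BC| ∈ {45}
|AC| ∈ {√(3469)}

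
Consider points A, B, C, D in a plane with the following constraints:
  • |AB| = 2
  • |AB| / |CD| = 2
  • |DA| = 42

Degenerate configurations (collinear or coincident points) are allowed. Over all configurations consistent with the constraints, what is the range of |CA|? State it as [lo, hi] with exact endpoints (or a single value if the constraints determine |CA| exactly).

|AB| ∈ {2}
|AD| ∈ {42}
|CD| ∈ {1}
|BD| ∈ [40, 44]
|AC| ∈ [41, 43]
|BC| ∈ [39, 45]

|CA| ∈ [41, 43]  (≈ [41.0000, 43.0000])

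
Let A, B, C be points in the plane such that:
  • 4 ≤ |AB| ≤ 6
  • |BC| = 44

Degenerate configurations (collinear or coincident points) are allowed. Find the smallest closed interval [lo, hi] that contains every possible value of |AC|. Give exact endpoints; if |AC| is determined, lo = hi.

|AC| ∈ [38, 50]  (≈ [38.0000, 50.0000])

|AB| ∈ [4, 6]
|BC| ∈ {44}
|AC| ∈ [38, 50]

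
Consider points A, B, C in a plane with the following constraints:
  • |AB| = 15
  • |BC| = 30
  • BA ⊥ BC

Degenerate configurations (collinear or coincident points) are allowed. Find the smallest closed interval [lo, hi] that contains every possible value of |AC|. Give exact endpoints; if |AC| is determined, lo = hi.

|AC| = 15·√(5)  (≈ 33.5410)

|AB| ∈ {15}
|BC| ∈ {30}
|AC| ∈ {15·√(5)}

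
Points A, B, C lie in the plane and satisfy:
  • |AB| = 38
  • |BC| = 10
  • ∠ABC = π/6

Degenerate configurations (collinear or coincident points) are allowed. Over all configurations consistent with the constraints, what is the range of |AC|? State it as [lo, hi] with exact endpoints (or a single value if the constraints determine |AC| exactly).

|AB| ∈ {38}
|BC| ∈ {10}
|AC| ∈ {2·√(386 - 95·√(3))}

|AC| = 2·√(386 - 95·√(3))  (≈ 29.7627)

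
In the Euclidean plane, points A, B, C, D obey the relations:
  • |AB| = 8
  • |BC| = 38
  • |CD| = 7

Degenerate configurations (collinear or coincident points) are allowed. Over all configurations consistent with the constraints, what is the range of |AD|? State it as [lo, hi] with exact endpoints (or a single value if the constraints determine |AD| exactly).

|AD| ∈ [23, 53]  (≈ [23.0000, 53.0000])

|AB| ∈ {8}
|BC| ∈ {38}
|CD| ∈ {7}
|AC| ∈ [30, 46]
|BD| ∈ [31, 45]
|AD| ∈ [23, 53]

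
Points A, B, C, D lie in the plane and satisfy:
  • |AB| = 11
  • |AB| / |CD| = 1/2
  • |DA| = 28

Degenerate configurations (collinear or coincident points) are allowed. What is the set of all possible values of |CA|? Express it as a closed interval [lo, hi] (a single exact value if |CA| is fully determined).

|AB| ∈ {11}
|AD| ∈ {28}
|CD| ∈ {22}
|BD| ∈ [17, 39]
|AC| ∈ [6, 50]
|BC| ∈ [0, 61]

|CA| ∈ [6, 50]  (≈ [6.0000, 50.0000])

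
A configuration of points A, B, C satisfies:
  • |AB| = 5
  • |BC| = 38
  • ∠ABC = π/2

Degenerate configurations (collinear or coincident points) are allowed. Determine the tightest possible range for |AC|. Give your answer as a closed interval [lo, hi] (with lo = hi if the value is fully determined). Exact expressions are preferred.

|AC| = √(1469)  (≈ 38.3275)

|AB| ∈ {5}
|BC| ∈ {38}
|AC| ∈ {√(1469)}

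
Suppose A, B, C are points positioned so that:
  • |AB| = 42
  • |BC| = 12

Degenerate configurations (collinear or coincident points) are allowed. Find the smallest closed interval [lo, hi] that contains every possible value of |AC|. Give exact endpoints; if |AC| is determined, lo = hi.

|AB| ∈ {42}
|BC| ∈ {12}
|AC| ∈ [30, 54]

|AC| ∈ [30, 54]  (≈ [30.0000, 54.0000])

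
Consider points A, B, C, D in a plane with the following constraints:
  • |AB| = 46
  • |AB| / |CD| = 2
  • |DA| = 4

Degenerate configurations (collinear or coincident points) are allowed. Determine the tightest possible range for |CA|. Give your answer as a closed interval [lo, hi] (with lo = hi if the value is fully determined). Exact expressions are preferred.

|AB| ∈ {46}
|AD| ∈ {4}
|CD| ∈ {23}
|BD| ∈ [42, 50]
|AC| ∈ [19, 27]
|BC| ∈ [19, 73]

|CA| ∈ [19, 27]  (≈ [19.0000, 27.0000])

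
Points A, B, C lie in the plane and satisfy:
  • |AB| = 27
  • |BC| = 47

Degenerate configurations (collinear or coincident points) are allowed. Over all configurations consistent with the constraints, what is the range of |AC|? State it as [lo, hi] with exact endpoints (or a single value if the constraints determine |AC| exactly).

|AC| ∈ [20, 74]  (≈ [20.0000, 74.0000])

|AB| ∈ {27}
|BC| ∈ {47}
|AC| ∈ [20, 74]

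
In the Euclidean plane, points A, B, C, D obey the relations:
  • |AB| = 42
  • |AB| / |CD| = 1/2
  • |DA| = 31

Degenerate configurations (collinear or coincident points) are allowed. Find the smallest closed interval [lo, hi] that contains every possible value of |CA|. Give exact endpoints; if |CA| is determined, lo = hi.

|CA| ∈ [53, 115]  (≈ [53.0000, 115.0000])

|AB| ∈ {42}
|AD| ∈ {31}
|CD| ∈ {84}
|BD| ∈ [11, 73]
|AC| ∈ [53, 115]
|BC| ∈ [11, 157]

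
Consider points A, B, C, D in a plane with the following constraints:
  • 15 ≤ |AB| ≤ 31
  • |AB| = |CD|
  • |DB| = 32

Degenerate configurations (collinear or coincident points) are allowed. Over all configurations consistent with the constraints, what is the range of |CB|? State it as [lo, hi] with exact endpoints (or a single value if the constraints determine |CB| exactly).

|CB| ∈ [1, 63]  (≈ [1.0000, 63.0000])

|AB| ∈ [15, 31]
|BD| ∈ {32}
|CD| ∈ [15, 31]
|AD| ∈ [1, 63]
|BC| ∈ [1, 63]
|AC| ∈ [0, 94]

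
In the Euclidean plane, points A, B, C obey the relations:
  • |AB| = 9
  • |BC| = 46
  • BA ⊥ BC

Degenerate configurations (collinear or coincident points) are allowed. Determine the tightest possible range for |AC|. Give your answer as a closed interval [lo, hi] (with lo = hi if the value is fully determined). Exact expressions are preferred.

|AB| ∈ {9}
|BC| ∈ {46}
|AC| ∈ {13·√(13)}

|AC| = 13·√(13)  (≈ 46.8722)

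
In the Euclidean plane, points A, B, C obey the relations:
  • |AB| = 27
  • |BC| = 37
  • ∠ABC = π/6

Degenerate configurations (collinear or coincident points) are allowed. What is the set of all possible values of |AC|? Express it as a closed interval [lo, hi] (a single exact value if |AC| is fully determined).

|AB| ∈ {27}
|BC| ∈ {37}
|AC| ∈ {√(2098 - 999·√(3))}

|AC| = √(2098 - 999·√(3))  (≈ 19.1750)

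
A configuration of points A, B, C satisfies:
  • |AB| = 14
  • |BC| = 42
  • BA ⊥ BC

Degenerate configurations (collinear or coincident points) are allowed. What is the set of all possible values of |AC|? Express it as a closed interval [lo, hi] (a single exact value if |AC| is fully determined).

|AC| = 14·√(10)  (≈ 44.2719)

|AB| ∈ {14}
|BC| ∈ {42}
|AC| ∈ {14·√(10)}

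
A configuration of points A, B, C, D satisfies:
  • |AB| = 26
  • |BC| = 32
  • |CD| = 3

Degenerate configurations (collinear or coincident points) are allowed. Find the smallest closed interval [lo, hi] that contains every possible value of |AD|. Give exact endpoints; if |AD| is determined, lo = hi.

|AB| ∈ {26}
|BC| ∈ {32}
|CD| ∈ {3}
|AC| ∈ [6, 58]
|BD| ∈ [29, 35]
|AD| ∈ [3, 61]

|AD| ∈ [3, 61]  (≈ [3.0000, 61.0000])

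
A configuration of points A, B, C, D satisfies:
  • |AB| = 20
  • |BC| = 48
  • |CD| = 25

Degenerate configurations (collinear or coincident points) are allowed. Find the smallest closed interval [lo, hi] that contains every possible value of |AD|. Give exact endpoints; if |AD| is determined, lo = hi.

|AD| ∈ [3, 93]  (≈ [3.0000, 93.0000])

|AB| ∈ {20}
|BC| ∈ {48}
|CD| ∈ {25}
|AC| ∈ [28, 68]
|BD| ∈ [23, 73]
|AD| ∈ [3, 93]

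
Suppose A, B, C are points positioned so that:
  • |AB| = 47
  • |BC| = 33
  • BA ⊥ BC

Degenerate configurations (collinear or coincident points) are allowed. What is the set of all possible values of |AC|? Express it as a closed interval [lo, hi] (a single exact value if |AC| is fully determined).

|AB| ∈ {47}
|BC| ∈ {33}
|AC| ∈ {√(3298)}

|AC| = √(3298)  (≈ 57.4282)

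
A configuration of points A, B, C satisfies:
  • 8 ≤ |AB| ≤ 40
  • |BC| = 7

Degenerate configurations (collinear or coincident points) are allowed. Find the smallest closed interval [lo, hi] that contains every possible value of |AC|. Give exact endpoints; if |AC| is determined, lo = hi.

|AC| ∈ [1, 47]  (≈ [1.0000, 47.0000])

|AB| ∈ [8, 40]
|BC| ∈ {7}
|AC| ∈ [1, 47]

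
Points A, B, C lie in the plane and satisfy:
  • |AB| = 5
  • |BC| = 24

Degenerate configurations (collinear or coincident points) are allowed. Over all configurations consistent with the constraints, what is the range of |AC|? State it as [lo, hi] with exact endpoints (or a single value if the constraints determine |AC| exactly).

|AC| ∈ [19, 29]  (≈ [19.0000, 29.0000])

|AB| ∈ {5}
|BC| ∈ {24}
|AC| ∈ [19, 29]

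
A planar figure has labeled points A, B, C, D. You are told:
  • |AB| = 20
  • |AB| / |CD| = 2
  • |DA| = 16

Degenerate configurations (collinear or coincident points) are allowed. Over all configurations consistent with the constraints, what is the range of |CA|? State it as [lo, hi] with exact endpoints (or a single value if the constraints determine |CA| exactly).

|AB| ∈ {20}
|AD| ∈ {16}
|CD| ∈ {10}
|BD| ∈ [4, 36]
|AC| ∈ [6, 26]
|BC| ∈ [0, 46]

|CA| ∈ [6, 26]  (≈ [6.0000, 26.0000])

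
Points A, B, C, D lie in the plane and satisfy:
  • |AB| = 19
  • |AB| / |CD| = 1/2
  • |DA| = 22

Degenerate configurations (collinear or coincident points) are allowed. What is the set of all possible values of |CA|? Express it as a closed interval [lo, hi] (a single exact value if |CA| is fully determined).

|CA| ∈ [16, 60]  (≈ [16.0000, 60.0000])

|AB| ∈ {19}
|AD| ∈ {22}
|CD| ∈ {38}
|BD| ∈ [3, 41]
|AC| ∈ [16, 60]
|BC| ∈ [0, 79]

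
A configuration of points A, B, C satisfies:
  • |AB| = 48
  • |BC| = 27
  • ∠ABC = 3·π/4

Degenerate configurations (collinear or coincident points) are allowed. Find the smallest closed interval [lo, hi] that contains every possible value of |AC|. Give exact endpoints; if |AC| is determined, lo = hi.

|AC| = 3·√(144·√(2) + 337)  (≈ 69.7554)

|AB| ∈ {48}
|BC| ∈ {27}
|AC| ∈ {3·√(144·√(2) + 337)}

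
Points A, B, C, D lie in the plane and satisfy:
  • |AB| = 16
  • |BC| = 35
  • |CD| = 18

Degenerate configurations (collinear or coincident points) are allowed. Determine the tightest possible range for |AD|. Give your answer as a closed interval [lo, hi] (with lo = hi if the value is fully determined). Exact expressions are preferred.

|AB| ∈ {16}
|BC| ∈ {35}
|CD| ∈ {18}
|AC| ∈ [19, 51]
|BD| ∈ [17, 53]
|AD| ∈ [1, 69]

|AD| ∈ [1, 69]  (≈ [1.0000, 69.0000])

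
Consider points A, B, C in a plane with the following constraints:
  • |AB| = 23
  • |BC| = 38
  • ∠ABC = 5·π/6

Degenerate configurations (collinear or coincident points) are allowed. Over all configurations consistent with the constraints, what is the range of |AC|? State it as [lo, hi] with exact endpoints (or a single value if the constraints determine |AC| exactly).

|AC| = √(874·√(3) + 1973)  (≈ 59.0492)

|AB| ∈ {23}
|BC| ∈ {38}
|AC| ∈ {√(874·√(3) + 1973)}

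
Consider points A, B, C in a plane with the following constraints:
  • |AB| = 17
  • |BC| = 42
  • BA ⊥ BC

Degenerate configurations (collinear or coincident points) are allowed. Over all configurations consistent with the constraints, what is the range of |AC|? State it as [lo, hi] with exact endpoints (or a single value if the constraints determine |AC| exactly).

|AB| ∈ {17}
|BC| ∈ {42}
|AC| ∈ {√(2053)}

|AC| = √(2053)  (≈ 45.3100)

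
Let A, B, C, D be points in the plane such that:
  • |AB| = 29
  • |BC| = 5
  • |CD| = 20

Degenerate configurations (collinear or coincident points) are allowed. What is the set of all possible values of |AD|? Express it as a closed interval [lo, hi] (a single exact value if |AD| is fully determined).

|AB| ∈ {29}
|BC| ∈ {5}
|CD| ∈ {20}
|AC| ∈ [24, 34]
|BD| ∈ [15, 25]
|AD| ∈ [4, 54]

|AD| ∈ [4, 54]  (≈ [4.0000, 54.0000])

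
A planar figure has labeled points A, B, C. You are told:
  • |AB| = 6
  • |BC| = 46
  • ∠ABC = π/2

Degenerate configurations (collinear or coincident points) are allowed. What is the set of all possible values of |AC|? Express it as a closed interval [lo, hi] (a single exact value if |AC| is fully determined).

|AB| ∈ {6}
|BC| ∈ {46}
|AC| ∈ {2·√(538)}

|AC| = 2·√(538)  (≈ 46.3897)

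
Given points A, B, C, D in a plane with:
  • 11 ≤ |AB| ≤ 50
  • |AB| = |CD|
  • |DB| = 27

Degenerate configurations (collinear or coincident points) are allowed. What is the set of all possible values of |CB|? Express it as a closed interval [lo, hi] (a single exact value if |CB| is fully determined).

|CB| ∈ [0, 77]  (≈ [0.0000, 77.0000])

|AB| ∈ [11, 50]
|BD| ∈ {27}
|CD| ∈ [11, 50]
|AD| ∈ [0, 77]
|BC| ∈ [0, 77]
|AC| ∈ [0, 127]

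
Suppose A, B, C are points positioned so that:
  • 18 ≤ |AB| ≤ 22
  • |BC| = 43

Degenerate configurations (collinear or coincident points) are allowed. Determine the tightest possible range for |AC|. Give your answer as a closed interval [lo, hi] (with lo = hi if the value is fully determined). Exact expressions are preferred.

|AC| ∈ [21, 65]  (≈ [21.0000, 65.0000])

|AB| ∈ [18, 22]
|BC| ∈ {43}
|AC| ∈ [21, 65]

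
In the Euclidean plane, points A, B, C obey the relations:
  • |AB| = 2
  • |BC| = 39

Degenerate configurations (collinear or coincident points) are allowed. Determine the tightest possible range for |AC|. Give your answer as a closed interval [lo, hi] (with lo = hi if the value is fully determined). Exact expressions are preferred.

|AB| ∈ {2}
|BC| ∈ {39}
|AC| ∈ [37, 41]

|AC| ∈ [37, 41]  (≈ [37.0000, 41.0000])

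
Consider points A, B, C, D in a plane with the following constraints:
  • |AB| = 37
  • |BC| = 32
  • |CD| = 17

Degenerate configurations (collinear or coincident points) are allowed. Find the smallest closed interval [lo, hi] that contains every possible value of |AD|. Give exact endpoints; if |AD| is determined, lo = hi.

|AB| ∈ {37}
|BC| ∈ {32}
|CD| ∈ {17}
|AC| ∈ [5, 69]
|BD| ∈ [15, 49]
|AD| ∈ [0, 86]

|AD| ∈ [0, 86]  (≈ [0.0000, 86.0000])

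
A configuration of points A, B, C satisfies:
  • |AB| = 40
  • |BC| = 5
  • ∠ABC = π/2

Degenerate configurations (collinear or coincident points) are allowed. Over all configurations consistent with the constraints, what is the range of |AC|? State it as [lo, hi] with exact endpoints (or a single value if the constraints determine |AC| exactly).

|AB| ∈ {40}
|BC| ∈ {5}
|AC| ∈ {5·√(65)}

|AC| = 5·√(65)  (≈ 40.3113)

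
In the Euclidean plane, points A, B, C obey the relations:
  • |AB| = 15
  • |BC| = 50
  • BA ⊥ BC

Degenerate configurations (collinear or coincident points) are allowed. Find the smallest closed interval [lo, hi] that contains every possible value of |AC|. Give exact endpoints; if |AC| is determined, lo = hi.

|AB| ∈ {15}
|BC| ∈ {50}
|AC| ∈ {5·√(109)}

|AC| = 5·√(109)  (≈ 52.2015)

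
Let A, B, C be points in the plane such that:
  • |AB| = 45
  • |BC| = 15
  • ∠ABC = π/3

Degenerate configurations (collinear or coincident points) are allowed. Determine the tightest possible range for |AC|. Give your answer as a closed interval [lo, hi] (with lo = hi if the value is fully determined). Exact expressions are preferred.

|AB| ∈ {45}
|BC| ∈ {15}
|AC| ∈ {15·√(7)}

|AC| = 15·√(7)  (≈ 39.6863)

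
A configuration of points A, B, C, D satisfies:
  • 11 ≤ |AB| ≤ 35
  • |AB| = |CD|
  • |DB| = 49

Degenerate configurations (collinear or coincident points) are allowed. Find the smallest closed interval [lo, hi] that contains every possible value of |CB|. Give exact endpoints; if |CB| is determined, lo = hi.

|AB| ∈ [11, 35]
|BD| ∈ {49}
|CD| ∈ [11, 35]
|AD| ∈ [14, 84]
|BC| ∈ [14, 84]
|AC| ∈ [0, 119]

|CB| ∈ [14, 84]  (≈ [14.0000, 84.0000])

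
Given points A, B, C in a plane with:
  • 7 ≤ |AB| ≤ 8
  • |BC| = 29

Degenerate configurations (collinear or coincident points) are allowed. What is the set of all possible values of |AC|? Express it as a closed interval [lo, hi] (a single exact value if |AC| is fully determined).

|AC| ∈ [21, 37]  (≈ [21.0000, 37.0000])

|AB| ∈ [7, 8]
|BC| ∈ {29}
|AC| ∈ [21, 37]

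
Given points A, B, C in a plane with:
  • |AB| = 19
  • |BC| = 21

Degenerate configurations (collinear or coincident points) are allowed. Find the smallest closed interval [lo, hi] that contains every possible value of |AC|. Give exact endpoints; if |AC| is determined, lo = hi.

|AC| ∈ [2, 40]  (≈ [2.0000, 40.0000])

|AB| ∈ {19}
|BC| ∈ {21}
|AC| ∈ [2, 40]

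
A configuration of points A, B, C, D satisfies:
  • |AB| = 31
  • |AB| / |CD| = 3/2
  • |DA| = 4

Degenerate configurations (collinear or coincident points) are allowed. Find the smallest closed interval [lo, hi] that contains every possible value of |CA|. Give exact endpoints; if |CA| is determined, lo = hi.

|AB| ∈ {31}
|AD| ∈ {4}
|CD| ∈ {62/3}
|BD| ∈ [27, 35]
|AC| ∈ [50/3, 74/3]
|BC| ∈ [19/3, 167/3]

|CA| ∈ [50/3, 74/3]  (≈ [16.6667, 24.6667])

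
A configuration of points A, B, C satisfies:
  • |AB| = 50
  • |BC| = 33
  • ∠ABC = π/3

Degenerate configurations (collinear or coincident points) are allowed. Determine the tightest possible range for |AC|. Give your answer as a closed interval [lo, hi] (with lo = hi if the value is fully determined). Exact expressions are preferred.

|AB| ∈ {50}
|BC| ∈ {33}
|AC| ∈ {√(1939)}

|AC| = √(1939)  (≈ 44.0341)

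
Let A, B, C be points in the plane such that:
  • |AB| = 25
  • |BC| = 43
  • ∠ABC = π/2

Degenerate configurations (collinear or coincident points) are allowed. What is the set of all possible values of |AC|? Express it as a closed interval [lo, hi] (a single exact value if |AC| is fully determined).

|AC| = √(2474)  (≈ 49.7393)

|AB| ∈ {25}
|BC| ∈ {43}
|AC| ∈ {√(2474)}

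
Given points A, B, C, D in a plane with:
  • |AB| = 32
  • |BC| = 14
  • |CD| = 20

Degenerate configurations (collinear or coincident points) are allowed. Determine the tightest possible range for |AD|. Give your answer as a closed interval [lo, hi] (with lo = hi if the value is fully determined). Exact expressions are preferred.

|AD| ∈ [0, 66]  (≈ [0.0000, 66.0000])

|AB| ∈ {32}
|BC| ∈ {14}
|CD| ∈ {20}
|AC| ∈ [18, 46]
|BD| ∈ [6, 34]
|AD| ∈ [0, 66]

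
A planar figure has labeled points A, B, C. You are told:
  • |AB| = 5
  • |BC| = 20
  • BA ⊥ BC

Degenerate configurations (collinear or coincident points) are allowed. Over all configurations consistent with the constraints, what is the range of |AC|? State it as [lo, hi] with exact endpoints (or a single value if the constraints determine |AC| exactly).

|AB| ∈ {5}
|BC| ∈ {20}
|AC| ∈ {5·√(17)}

|AC| = 5·√(17)  (≈ 20.6155)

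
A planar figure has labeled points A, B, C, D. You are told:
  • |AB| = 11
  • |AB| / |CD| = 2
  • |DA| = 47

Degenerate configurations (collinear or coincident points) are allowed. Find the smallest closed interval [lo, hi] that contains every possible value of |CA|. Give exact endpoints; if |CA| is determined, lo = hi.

|CA| ∈ [83/2, 105/2]  (≈ [41.5000, 52.5000])

|AB| ∈ {11}
|AD| ∈ {47}
|CD| ∈ {11/2}
|BD| ∈ [36, 58]
|AC| ∈ [83/2, 105/2]
|BC| ∈ [61/2, 127/2]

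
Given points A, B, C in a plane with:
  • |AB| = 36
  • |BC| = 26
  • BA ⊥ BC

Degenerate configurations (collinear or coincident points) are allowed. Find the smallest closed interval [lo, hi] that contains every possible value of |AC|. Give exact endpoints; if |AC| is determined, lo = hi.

|AB| ∈ {36}
|BC| ∈ {26}
|AC| ∈ {2·√(493)}

|AC| = 2·√(493)  (≈ 44.4072)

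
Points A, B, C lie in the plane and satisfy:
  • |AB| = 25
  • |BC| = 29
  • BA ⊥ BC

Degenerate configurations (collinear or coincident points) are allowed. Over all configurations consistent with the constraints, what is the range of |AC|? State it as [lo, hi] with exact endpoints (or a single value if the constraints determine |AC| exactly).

|AB| ∈ {25}
|BC| ∈ {29}
|AC| ∈ {√(1466)}

|AC| = √(1466)  (≈ 38.2884)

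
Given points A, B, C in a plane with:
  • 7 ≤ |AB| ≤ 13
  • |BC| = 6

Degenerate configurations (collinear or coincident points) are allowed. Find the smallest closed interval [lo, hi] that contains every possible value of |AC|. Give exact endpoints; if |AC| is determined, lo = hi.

|AC| ∈ [1, 19]  (≈ [1.0000, 19.0000])

|AB| ∈ [7, 13]
|BC| ∈ {6}
|AC| ∈ [1, 19]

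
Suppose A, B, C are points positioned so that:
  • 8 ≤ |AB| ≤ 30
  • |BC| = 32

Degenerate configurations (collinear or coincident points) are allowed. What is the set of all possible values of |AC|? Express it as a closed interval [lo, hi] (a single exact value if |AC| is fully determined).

|AB| ∈ [8, 30]
|BC| ∈ {32}
|AC| ∈ [2, 62]

|AC| ∈ [2, 62]  (≈ [2.0000, 62.0000])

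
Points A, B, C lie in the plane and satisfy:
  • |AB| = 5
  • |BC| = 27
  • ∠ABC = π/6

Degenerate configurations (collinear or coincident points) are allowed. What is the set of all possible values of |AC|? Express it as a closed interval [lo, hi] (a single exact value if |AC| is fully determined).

|AB| ∈ {5}
|BC| ∈ {27}
|AC| ∈ {√(754 - 135·√(3))}

|AC| = √(754 - 135·√(3))  (≈ 22.8073)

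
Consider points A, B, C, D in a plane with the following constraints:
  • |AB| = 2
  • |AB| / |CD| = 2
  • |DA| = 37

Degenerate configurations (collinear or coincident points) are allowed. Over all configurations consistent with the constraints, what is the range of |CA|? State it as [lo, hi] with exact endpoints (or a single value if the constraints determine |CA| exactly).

|CA| ∈ [36, 38]  (≈ [36.0000, 38.0000])

|AB| ∈ {2}
|AD| ∈ {37}
|CD| ∈ {1}
|BD| ∈ [35, 39]
|AC| ∈ [36, 38]
|BC| ∈ [34, 40]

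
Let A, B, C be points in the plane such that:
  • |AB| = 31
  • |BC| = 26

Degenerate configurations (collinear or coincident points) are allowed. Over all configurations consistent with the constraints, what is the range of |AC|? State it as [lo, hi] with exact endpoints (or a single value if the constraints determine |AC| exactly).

|AC| ∈ [5, 57]  (≈ [5.0000, 57.0000])

|AB| ∈ {31}
|BC| ∈ {26}
|AC| ∈ [5, 57]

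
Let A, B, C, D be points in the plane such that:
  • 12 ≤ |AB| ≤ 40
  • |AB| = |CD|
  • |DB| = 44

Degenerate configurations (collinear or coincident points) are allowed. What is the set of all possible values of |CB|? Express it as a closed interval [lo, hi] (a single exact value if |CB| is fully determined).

|CB| ∈ [4, 84]  (≈ [4.0000, 84.0000])

|AB| ∈ [12, 40]
|BD| ∈ {44}
|CD| ∈ [12, 40]
|AD| ∈ [4, 84]
|BC| ∈ [4, 84]
|AC| ∈ [0, 124]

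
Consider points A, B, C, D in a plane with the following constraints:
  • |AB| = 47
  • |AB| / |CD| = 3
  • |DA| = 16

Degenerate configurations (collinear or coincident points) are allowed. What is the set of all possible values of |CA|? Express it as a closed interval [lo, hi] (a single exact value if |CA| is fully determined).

|CA| ∈ [1/3, 95/3]  (≈ [0.3333, 31.6667])

|AB| ∈ {47}
|AD| ∈ {16}
|CD| ∈ {47/3}
|BD| ∈ [31, 63]
|AC| ∈ [1/3, 95/3]
|BC| ∈ [46/3, 236/3]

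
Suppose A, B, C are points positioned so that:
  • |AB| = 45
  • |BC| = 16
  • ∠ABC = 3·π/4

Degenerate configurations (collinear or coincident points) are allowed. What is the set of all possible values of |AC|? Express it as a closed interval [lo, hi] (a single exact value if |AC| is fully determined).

|AB| ∈ {45}
|BC| ∈ {16}
|AC| ∈ {√(720·√(2) + 2281)}

|AC| = √(720·√(2) + 2281)  (≈ 57.4390)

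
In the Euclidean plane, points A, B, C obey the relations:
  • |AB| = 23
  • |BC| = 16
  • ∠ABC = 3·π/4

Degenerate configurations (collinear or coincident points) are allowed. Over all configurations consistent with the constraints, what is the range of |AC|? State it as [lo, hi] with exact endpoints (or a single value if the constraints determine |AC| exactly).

|AC| = √(368·√(2) + 785)  (≈ 36.1307)

|AB| ∈ {23}
|BC| ∈ {16}
|AC| ∈ {√(368·√(2) + 785)}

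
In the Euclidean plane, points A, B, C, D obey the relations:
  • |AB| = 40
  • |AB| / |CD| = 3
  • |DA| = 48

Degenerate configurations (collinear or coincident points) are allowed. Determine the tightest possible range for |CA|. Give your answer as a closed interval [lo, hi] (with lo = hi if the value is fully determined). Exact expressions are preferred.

|CA| ∈ [104/3, 184/3]  (≈ [34.6667, 61.3333])

|AB| ∈ {40}
|AD| ∈ {48}
|CD| ∈ {40/3}
|BD| ∈ [8, 88]
|AC| ∈ [104/3, 184/3]
|BC| ∈ [0, 304/3]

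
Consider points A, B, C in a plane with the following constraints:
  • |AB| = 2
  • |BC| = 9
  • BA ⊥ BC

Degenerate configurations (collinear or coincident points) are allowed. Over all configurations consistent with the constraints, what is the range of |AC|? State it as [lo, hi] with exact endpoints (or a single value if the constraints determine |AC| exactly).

|AB| ∈ {2}
|BC| ∈ {9}
|AC| ∈ {√(85)}

|AC| = √(85)  (≈ 9.2195)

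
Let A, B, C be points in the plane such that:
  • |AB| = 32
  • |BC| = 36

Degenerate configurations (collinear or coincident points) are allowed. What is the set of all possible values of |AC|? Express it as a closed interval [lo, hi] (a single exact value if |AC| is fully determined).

|AB| ∈ {32}
|BC| ∈ {36}
|AC| ∈ [4, 68]

|AC| ∈ [4, 68]  (≈ [4.0000, 68.0000])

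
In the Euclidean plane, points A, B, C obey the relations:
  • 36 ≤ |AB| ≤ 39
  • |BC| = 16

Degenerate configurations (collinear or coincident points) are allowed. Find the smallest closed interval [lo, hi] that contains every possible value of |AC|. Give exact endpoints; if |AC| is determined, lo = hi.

|AC| ∈ [20, 55]  (≈ [20.0000, 55.0000])

|AB| ∈ [36, 39]
|BC| ∈ {16}
|AC| ∈ [20, 55]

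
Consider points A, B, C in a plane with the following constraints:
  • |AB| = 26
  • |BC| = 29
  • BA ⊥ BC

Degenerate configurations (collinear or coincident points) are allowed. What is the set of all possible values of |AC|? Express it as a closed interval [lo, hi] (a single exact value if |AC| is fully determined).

|AB| ∈ {26}
|BC| ∈ {29}
|AC| ∈ {√(1517)}

|AC| = √(1517)  (≈ 38.9487)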